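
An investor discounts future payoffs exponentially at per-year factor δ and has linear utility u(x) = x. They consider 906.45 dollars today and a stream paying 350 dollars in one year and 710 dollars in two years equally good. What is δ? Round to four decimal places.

δ ≈ 0.9100

The stream is worth 350δ + 710δ² today, so 350δ + 710δ² = 906.45.
That is, 710δ² + 350δ − 906.45 = 0, a quadratic in δ.
δ = (−350 + √(350² + 4·710·906.45)) / (2·710) = (−350 + √2696818.00) / 1420 ≈ 0.9100.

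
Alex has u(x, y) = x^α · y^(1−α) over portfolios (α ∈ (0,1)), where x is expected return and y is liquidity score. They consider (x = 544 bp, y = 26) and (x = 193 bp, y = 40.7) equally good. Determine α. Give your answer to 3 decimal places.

The Cobb–Douglas utilities coincide, so 544^α·26^(1−α) = 193^α·40.7^(1−α).
(544/193)^α = (40.7/26)^(1−α); take logs: α·ln(544/193) = (1−α)·ln(40.7/26), i.e. α·1.036259 = (1−α)·0.448132.
So α/(1−α) = (0.448132)/(1.036259) = 0.432452, and α = 0.432452/1.432452 ≈ 0.302.

α ≈ 0.302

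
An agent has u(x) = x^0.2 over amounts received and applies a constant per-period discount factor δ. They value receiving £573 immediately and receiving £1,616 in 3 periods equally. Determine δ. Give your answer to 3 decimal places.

The payoff in 3 periods is discounted by δ^3, so u(573) = δ^3·u(1616) and δ^3 = u(573)/u(1616).
With u(x) = x^0.2: δ^3 = 573^0.2/1616^0.2 = (573/1616)^0.2 = 0.81272.
So δ = 0.81272^(1/3) ≈ 0.933.

δ ≈ 0.933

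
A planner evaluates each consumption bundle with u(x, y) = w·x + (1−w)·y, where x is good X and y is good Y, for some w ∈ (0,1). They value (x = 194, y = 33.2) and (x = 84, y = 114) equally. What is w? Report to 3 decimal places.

u(194,33.2) = u(84,114) means w·194 + (1−w)·33.2 = w·84 + (1−w)·114.
Rearranging, 110·w − 80.8·(1−w) = 0.
So w/(1−w) = 80.8/110 = 0.7345, giving w = 80.8/(110+80.8) = 0.423.

w = 0.423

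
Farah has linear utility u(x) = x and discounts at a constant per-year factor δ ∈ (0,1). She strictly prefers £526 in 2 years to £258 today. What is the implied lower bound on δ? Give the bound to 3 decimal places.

δ > 0.700

The preference means 258 < δ^2·526.
Dividing by 526: δ^2 > 0.49049. Both sides are positive, so the square root keeps the direction.
δ > 0.49049^(1/2) = 0.700.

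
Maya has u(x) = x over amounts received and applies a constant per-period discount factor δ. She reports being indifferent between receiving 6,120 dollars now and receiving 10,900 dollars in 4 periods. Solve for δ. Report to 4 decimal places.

Indifference means u(6120) = δ^4 · u(10900), so δ^4 = u(6120)/u(10900).
With u(x) = x: δ^4 = 6120/10900 = 0.56147.
Hence δ = (0.56147)^(1/4) = 0.865628.

δ ≈ 0.8656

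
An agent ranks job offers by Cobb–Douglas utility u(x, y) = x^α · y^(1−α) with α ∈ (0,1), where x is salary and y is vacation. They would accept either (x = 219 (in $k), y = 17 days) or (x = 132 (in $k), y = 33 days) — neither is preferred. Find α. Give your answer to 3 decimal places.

α ≈ 0.567

The Cobb–Douglas utilities coincide, so 219^α·17^(1−α) = 132^α·33^(1−α).
Taking logs: α·ln 219 + (1−α)·ln 17 = α·ln 132 + (1−α)·ln 33, i.e. α·0.506270 = (1−α)·0.663294.
So α/(1−α) = (0.663294)/(0.506270) = 1.310159, and α = 1.310159/2.310159 ≈ 0.567.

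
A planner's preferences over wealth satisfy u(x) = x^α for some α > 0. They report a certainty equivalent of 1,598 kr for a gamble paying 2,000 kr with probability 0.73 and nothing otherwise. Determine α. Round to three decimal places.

The lottery's expected utility is 0.73·u(2000) + 0.27·u(0) = 0.73·2000^α (since u(0) = 0 for α > 0).
Equating: 1598^α = 0.73·2000^α, i.e. 0.7990^α = 0.73.
Taking logs: α·ln(1598/2000) = ln(0.73), so α = -0.314711 / -0.224394 ≈ 1.402.

α ≈ 1.402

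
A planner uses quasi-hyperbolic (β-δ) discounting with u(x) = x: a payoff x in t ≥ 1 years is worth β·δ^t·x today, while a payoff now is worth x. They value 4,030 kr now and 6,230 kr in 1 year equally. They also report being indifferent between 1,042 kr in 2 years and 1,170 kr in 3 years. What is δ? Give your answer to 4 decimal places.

Both payoffs in the second observation are in the future, so β drops out: δ^2·1042 = δ^3·1170 ⇒ δ = 1042/1170 = 0.89060.

δ ≈ 0.8906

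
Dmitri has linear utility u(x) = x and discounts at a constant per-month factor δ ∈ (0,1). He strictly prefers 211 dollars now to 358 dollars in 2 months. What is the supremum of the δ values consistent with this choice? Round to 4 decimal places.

δ < 0.7677

Comparing present values: 211 > δ^2·358.
Hence δ^2 < 211/358 = 0.58939, and x ↦ x^(1/2) is increasing on (0,∞).
δ < 0.58939^(1/2) = 0.7677.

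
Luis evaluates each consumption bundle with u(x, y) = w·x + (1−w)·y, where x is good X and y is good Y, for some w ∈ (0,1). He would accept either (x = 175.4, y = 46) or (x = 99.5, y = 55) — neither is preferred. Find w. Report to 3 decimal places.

Equating utilities: w·175.4 + (1−w)·46 = w·99.5 + (1−w)·55.
w·(175.4−99.5) = (1−w)·(55−46), i.e. w·75.9 = (1−w)·9.
Hence w = 9/(75.9+9) = 9/84.9 = 0.106.

w = 0.106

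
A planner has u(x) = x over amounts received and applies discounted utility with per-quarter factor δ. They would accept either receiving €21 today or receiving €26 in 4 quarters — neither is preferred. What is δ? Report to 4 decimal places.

Equating discounted utilities: u(21) = δ^4·u(26) ⇒ δ^4 = u(21)/u(26).
With u(x) = x: δ^4 = 21/26 = 0.80769.
Taking the 4th root: δ = 0.80769^(1/4) ≈ 0.9480.

δ ≈ 0.9480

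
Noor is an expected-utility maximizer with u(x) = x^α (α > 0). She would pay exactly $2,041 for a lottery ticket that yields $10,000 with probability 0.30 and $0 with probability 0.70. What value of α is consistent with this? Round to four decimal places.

Since u(0) = 0, the lottery's EU is 0.30·10000^α.
Equating: 2041^α = 0.30·10000^α, i.e. 0.2041^α = 0.30.
Taking logs: α·ln(2041/10000) = ln(0.30), so α = -1.2039728 / -1.5891452 ≈ 0.7576.

α ≈ 0.7576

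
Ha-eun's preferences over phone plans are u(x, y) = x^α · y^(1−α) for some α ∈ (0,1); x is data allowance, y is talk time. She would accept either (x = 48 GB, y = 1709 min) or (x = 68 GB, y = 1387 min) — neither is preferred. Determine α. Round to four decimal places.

Set the two utilities equal: 48^α·1709^(1−α) = 68^α·1387^(1−α).
(48/68)^α = (1387/1709)^(1−α); take logs: α·ln(48/68) = (1−α)·ln(1387/1709), i.e. α·-0.3483067 = (1−α)·-0.2087653.
Thus α·(-0.5570720) = -0.2087653, so α = -0.2087653/-0.5570720 ≈ 0.3748.

α ≈ 0.3748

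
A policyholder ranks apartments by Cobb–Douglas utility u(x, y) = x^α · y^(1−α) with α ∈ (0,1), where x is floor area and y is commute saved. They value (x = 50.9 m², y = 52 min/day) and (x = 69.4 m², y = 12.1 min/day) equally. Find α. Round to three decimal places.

Set the two utilities equal: 50.9^α·52^(1−α) = 69.4^α·12.1^(1−α).
(50.9/69.4)^α = (12.1/52)^(1−α); take logs: α·ln(50.9/69.4) = (1−α)·ln(12.1/52), i.e. α·-0.310024 = (1−α)·-1.458038.
With A = -0.310024 and B = -1.458038: α·A = (1−α)·B, so α = B/(A+B) = -1.458038/-1.768062 ≈ 0.825.

α ≈ 0.825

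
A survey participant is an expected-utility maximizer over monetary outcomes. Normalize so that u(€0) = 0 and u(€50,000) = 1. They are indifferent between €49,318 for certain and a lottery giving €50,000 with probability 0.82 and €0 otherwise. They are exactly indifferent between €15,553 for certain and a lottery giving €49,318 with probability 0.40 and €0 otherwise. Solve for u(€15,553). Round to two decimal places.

From the first indifference, u(€49,318) = 0.82·u(€50,000) + 0.18·u(€0) = 0.82·1 + 0.18·0 = 0.82.
Then u(€15,553) = 0.40·u(€49,318) + 0.60·u(€0) = 0.40·0.82 + 0.60·0.00 = 0.3280.

0.33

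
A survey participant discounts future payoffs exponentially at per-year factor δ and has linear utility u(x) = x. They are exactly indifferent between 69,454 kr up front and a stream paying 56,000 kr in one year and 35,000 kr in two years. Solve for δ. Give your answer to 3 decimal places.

The stream is worth 56000δ + 35000δ² today, so 56000δ + 35000δ² = 69454.
Rearranged: 35000δ² + 56000δ − 69454 = 0.
δ = (−56000 + √(56000² + 4·35000·69454)) / (2·35000) = (−56000 + √12859560000.00) / 70000 ≈ 0.820.

δ ≈ 0.820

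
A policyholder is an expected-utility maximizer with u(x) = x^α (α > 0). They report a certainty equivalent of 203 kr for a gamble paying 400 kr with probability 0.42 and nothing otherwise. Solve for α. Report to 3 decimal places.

α ≈ 1.279

Since u(0) = 0, the lottery's EU is 0.42·400^α.
Indifference: 203^α = 0.42·400^α, so (203/400)^α = 0.42.
α = ln(0.42) / ln(203/400) = -0.867501/-0.678259 ≈ 1.279.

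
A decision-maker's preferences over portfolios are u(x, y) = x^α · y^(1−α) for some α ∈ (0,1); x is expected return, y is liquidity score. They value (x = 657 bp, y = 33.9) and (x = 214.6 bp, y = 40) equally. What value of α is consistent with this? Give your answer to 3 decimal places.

The Cobb–Douglas utilities coincide, so 657^α·33.9^(1−α) = 214.6^α·40^(1−α).
Taking logs: α·ln 657 + (1−α)·ln 33.9 = α·ln 214.6 + (1−α)·ln 40, i.e. α·1.118908 = (1−α)·0.165464.
So α/(1−α) = (0.165464)/(1.118908) = 0.147880, and α = 0.147880/1.147880 ≈ 0.129.

α ≈ 0.129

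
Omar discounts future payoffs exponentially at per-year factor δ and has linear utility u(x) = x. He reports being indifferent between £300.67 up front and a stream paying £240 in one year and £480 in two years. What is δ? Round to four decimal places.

Present value of the stream is 240·δ + 480·δ². Indifference gives 240δ + 480δ² = 300.67.
Rearranged: 480δ² + 240δ − 300.67 = 0.
By the quadratic formula (taking the positive root), δ = (−240 + √634886.40) / 960 ≈ 0.5800.

δ ≈ 0.5800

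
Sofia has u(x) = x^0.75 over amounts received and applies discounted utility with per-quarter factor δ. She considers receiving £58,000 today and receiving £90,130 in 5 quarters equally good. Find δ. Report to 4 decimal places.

Indifference means u(58000) = δ^5 · u(90130), so δ^5 = u(58000)/u(90130).
Since u(x) = x^0.75, δ^5 = (58000/90130)^0.75 = 0.64351^0.75 = 0.71849.
Taking the 5th root: δ = 0.71849^(1/5) ≈ 0.9360.

δ ≈ 0.9360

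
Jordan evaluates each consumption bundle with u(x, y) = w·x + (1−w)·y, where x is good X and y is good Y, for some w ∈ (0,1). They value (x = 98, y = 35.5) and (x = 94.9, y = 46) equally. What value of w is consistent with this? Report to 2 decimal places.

Equating utilities: w·98 + (1−w)·35.5 = w·94.9 + (1−w)·46.
Collecting terms: w·3.1 = (1−w)·10.5.
The marginal rate of substitution is 10.5/3.1, so w = 10.5/(3.1+10.5) = 0.77.

w = 0.77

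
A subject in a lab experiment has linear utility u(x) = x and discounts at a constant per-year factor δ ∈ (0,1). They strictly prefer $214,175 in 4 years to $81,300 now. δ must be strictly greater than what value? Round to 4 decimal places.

δ > 0.7849

Under u(x) = x this choice says 81300 < δ^4·214175.
Dividing by 214175: δ^4 > 0.37960. Both sides are positive, so the 4th root keeps the direction.
δ > 0.37960^(1/4) = 0.7849.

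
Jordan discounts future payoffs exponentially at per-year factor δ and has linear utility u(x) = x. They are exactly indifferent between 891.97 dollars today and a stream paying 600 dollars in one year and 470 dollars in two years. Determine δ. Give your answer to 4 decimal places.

δ ≈ 0.8800

The stream is worth 600δ + 470δ² today, so 600δ + 470δ² = 891.97.
That is, 470δ² + 600δ − 891.97 = 0, a quadratic in δ.
The positive root is δ = [−600 + √(600² + 4·470·891.97)] / (2·470) = (−600 + 1427.201)/940 ≈ 0.8800.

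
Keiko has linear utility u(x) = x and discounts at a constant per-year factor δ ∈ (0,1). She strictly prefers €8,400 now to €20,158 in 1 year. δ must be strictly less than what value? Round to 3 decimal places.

δ < 0.417

The preference means 8400 > δ·20158.
So δ < 8400/20158 = 0.41671.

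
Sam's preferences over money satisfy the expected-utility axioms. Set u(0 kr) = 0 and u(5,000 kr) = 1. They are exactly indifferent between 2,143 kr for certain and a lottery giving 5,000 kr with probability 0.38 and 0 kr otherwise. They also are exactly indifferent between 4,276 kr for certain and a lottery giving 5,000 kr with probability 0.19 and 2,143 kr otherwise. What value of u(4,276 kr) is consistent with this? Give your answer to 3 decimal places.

0.498

First, u(2,143 kr) = 0.38·u(5,000 kr) + 0.62·u(0 kr) = 0.38.
Chaining: u(4,276 kr) = 0.19·1.00 + 0.81·0.38 = 0.4978.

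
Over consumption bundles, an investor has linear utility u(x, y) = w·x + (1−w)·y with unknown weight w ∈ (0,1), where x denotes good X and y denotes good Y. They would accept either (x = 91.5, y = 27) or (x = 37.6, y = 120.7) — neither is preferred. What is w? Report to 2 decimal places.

u(91.5,27) = u(37.6,120.7) means w·91.5 + (1−w)·27 = w·37.6 + (1−w)·120.7.
w·(91.5−37.6) = (1−w)·(120.7−27), i.e. w·53.9 = (1−w)·93.7.
Hence w = 93.7/(53.9+93.7) = 93.7/147.6 = 0.63.

w = 0.63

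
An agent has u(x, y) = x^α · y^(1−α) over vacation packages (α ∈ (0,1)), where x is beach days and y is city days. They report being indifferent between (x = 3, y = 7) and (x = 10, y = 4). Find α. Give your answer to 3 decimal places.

α ≈ 0.317

The Cobb–Douglas utilities coincide, so 3^α·7^(1−α) = 10^α·4^(1−α).
Taking logs: α·ln 3 + (1−α)·ln 7 = α·ln 10 + (1−α)·ln 4, i.e. α·-1.203973 = (1−α)·-0.559616.
So α/(1−α) = (-0.559616)/(-1.203973) = 0.464808, and α = 0.464808/1.464808 ≈ 0.317.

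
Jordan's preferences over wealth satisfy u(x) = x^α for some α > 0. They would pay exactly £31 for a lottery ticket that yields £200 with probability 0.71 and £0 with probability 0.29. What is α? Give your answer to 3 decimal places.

α ≈ 0.184

The lottery's expected utility is 0.71·u(200) + 0.29·u(0) = 0.71·200^α (since u(0) = 0 for α > 0).
Equating: 31^α = 0.71·200^α, i.e. 0.1550^α = 0.71.
Take logs: α = ln 0.71 / ln(31/200) ≈ 0.18371.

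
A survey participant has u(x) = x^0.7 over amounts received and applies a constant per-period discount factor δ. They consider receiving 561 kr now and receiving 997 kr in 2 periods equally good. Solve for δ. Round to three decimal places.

Indifference means u(561) = δ^2 · u(997), so δ^2 = u(561)/u(997).
Since u(x) = x^0.7, δ^2 = (561/997)^0.7 = 0.56269^0.7 = 0.66863.
Taking the square root: δ = 0.66863^(1/2) ≈ 0.818.

δ ≈ 0.818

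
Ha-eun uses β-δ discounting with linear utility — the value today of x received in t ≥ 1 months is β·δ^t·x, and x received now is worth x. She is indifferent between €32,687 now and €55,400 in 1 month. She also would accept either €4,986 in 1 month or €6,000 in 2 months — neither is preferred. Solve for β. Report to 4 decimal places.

The second indifference involves only future payoffs, so β cancels: β·δ^1·4986 = β·δ^2·6000, giving δ = 4986/6000 = 0.83100.
Now use the now-vs-future pair: 32687 = β·δ·55400 gives β = 32687/(0.83100·55400) ≈ 0.7100.

β ≈ 0.7100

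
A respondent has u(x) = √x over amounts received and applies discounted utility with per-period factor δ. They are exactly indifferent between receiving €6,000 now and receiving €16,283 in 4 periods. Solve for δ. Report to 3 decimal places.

δ ≈ 0.883

The payoff in 4 periods is discounted by δ^4, so u(6000) = δ^4·u(16283) and δ^4 = u(6000)/u(16283).
With u(x) = √x: δ^4 = √6000/√16283 = √(6000/16283) = 0.60703.
So δ = 0.60703^(1/4) ≈ 0.883.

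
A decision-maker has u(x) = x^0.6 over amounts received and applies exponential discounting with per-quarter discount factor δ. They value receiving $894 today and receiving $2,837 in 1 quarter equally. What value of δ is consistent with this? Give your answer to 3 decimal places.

δ ≈ 0.500

Equating discounted utilities: u(894) = δ·u(2837) ⇒ δ = u(894)/u(2837).
Since u(x) = x^0.6, δ = (894/2837)^0.6 = 0.31512^0.6 = 0.50013.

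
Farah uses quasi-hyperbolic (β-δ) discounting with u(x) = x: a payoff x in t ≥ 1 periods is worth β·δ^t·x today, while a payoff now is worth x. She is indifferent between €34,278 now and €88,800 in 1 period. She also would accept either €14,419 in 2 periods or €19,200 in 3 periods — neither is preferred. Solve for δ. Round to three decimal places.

Both payoffs in the second observation are in the future, so β drops out: δ^2·14419 = δ^3·19200 ⇒ δ = 14419/19200 = 0.75099.

δ ≈ 0.751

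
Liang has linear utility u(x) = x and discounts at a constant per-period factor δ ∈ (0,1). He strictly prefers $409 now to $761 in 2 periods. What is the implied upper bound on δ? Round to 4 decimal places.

δ < 0.7331

Under u(x) = x this choice says 409 > δ^2·761.
Dividing by 761: δ^2 < 0.53745. Both sides are positive, so the square root keeps the direction.
δ < (409/761)^(1/2) ≈ 0.7331.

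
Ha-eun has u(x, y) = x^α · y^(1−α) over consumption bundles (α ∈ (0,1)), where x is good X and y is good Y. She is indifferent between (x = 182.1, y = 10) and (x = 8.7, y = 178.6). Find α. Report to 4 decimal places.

Set the two utilities equal: 182.1^α·10^(1−α) = 8.7^α·178.6^(1−α).
Taking logs: α·ln 182.1 + (1−α)·ln 10 = α·ln 8.7 + (1−α)·ln 178.6, i.e. α·3.0412330 = (1−α)·2.8825636.
With A = 3.0412330 and B = 2.8825636: α·A = (1−α)·B, so α = B/(A+B) = 2.8825636/5.9237966 ≈ 0.4866.

α ≈ 0.4866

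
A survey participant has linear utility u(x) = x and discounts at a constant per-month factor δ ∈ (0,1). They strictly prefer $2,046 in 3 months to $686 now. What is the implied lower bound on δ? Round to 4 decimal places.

δ > 0.6947

The preference means 686 < δ^3·2046.
Dividing by 2046: δ^3 > 0.33529. Both sides are positive, so the cube root keeps the direction.
δ > 0.33529^(1/3) = 0.6947.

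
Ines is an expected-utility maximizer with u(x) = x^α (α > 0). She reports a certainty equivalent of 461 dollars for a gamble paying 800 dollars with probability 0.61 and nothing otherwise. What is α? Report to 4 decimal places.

α ≈ 0.8967

The lottery's expected utility is 0.61·u(800) + 0.39·u(0) = 0.61·800^α (since u(0) = 0 for α > 0).
Equating: 461^α = 0.61·800^α, i.e. 0.5763^α = 0.61.
Taking logs: α·ln(461/800) = ln(0.61), so α = -0.4942963 / -0.5512137 ≈ 0.8967.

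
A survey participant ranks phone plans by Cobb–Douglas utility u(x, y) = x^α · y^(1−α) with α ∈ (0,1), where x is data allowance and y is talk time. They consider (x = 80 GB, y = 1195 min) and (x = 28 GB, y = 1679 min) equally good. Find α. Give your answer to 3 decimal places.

Set the two utilities equal: 80^α·1195^(1−α) = 28^α·1679^(1−α).
Taking logs: α·ln 80 + (1−α)·ln 1195 = α·ln 28 + (1−α)·ln 1679, i.e. α·1.049822 = (1−α)·0.340052.
Thus α·(1.389874) = 0.340052, so α = 0.340052/1.389874 ≈ 0.245.

α ≈ 0.245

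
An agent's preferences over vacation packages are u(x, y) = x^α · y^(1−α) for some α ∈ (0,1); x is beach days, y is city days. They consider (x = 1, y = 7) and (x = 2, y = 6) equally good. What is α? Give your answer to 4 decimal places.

α ≈ 0.1819

Set the two utilities equal: 1^α·7^(1−α) = 2^α·6^(1−α).
Rearrange to (1/2)^α = (6/7)^(1−α) and take logs: α·-0.6931472 = (1−α)·-0.1541507.
Thus α·(-0.8472979) = -0.1541507, so α = -0.1541507/-0.8472979 ≈ 0.1819.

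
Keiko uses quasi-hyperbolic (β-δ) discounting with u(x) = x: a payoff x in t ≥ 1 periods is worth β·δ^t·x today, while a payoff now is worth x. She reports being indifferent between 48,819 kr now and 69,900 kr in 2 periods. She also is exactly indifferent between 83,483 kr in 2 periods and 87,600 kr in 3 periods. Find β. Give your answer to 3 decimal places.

Both payoffs in the second observation are in the future, so β drops out: δ^2·83483 = δ^3·87600 ⇒ δ = 83483/87600 = 0.95300.
Substituting δ into 48819 = β·δ^2·69900: β = 48819/(63484.113) ≈ 0.769.

β ≈ 0.769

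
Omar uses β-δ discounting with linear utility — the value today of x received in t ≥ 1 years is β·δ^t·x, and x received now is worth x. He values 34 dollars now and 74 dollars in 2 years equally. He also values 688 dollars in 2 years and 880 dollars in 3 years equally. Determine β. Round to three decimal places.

Both payoffs in the second observation are in the future, so β drops out: δ^2·688 = δ^3·880 ⇒ δ = 688/880 = 0.78182.
Substituting δ into 34 = β·δ^2·74: β = 34/(45.232) ≈ 0.752.

β ≈ 0.752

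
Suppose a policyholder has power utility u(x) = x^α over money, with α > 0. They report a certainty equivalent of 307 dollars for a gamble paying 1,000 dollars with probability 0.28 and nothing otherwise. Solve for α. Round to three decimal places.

α ≈ 1.078

The lottery's expected utility is 0.28·u(1000) + 0.72·u(0) = 0.28·1000^α (since u(0) = 0 for α > 0).
Equating: 307^α = 0.28·1000^α, i.e. 0.3070^α = 0.28.
Taking logs: α·ln(307/1000) = ln(0.28), so α = -1.272966 / -1.180908 ≈ 1.078.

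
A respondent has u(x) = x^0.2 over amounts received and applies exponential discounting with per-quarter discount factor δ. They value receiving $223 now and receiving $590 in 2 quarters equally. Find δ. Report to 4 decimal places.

δ ≈ 0.9073

Indifference means u(223) = δ^2 · u(590), so δ^2 = u(223)/u(590).
Since u(x) = x^0.2, δ^2 = (223/590)^0.2 = 0.37797^0.2 = 0.82317.
Hence δ = (0.82317)^(1/2) = 0.907288.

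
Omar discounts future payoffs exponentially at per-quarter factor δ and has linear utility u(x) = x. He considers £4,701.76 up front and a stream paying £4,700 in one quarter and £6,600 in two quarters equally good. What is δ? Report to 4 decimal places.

δ ≈ 0.5600

Equating present values: 4701.76 = 4700δ + 6600δ².
That is, 6600δ² + 4700δ − 4701.76 = 0, a quadratic in δ.
The positive root is δ = [−4700 + √(4700² + 4·6600·4701.76)] / (2·6600) = (−4700 + 12092.000)/13200 ≈ 0.5600.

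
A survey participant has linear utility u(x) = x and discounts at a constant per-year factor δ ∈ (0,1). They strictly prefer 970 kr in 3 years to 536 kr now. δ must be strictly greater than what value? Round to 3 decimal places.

The preference means 536 < δ^3·970.
Hence δ^3 > 536/970 = 0.55258, and x ↦ x^(1/3) is increasing on (0,∞).
δ > (536/970)^(1/3) ≈ 0.821.

δ > 0.821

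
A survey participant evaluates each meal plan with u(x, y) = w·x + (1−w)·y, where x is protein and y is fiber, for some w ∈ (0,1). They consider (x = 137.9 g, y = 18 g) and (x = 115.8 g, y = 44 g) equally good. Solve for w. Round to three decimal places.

Indifference: w·137.9 + (1−w)·18 = w·115.8 + (1−w)·44.
Collecting terms: w·22.1 = (1−w)·26.
The marginal rate of substitution is 26/22.1, so w = 26/(22.1+26) = 0.541.

w = 0.541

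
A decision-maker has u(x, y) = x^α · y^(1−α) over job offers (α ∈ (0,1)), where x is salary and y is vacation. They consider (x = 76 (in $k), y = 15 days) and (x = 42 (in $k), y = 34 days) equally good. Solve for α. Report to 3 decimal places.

α ≈ 0.580

Set the two utilities equal: 76^α·15^(1−α) = 42^α·34^(1−α).
(76/42)^α = (34/15)^(1−α); take logs: α·ln(76/42) = (1−α)·ln(34/15), i.e. α·0.593064 = (1−α)·0.818310.
So α/(1−α) = (0.818310)/(0.593064) = 1.379800, and α = 1.379800/2.379800 ≈ 0.580.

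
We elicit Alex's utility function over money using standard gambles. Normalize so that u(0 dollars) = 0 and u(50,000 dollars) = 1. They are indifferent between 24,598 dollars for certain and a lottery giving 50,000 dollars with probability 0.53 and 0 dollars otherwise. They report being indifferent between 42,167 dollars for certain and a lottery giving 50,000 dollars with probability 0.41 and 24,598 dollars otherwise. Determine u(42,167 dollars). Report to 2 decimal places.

0.72

From the first indifference, u(24,598 dollars) = 0.53·u(50,000 dollars) + 0.47·u(0 dollars) = 0.53·1 + 0.47·0 = 0.53.
Chaining: u(42,167 dollars) = 0.41·1.00 + 0.59·0.53 = 0.7227.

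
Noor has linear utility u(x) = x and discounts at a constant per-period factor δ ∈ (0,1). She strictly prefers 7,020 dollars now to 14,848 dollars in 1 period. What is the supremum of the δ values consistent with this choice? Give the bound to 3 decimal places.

δ < 0.473

Under u(x) = x this choice says 7020 > δ·14848.
So δ < 7020/14848 = 0.47279.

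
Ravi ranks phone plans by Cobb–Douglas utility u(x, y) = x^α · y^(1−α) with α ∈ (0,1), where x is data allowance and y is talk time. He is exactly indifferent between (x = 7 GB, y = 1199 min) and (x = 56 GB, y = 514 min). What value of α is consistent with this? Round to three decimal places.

α ≈ 0.289

Set the two utilities equal: 7^α·1199^(1−α) = 56^α·514^(1−α).
Taking logs: α·ln 7 + (1−α)·ln 1199 = α·ln 56 + (1−α)·ln 514, i.e. α·-2.079442 = (1−α)·-0.847020.
So α/(1−α) = (-0.847020)/(-2.079442) = 0.407330, and α = 0.407330/1.407330 ≈ 0.289.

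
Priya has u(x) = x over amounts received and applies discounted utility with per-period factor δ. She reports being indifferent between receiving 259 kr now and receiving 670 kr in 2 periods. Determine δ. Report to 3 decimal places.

The payoff in 2 periods is discounted by δ^2, so u(259) = δ^2·u(670) and δ^2 = u(259)/u(670).
With u(x) = x: δ^2 = 259/670 = 0.38657.
So δ = 0.38657^(1/2) ≈ 0.622.

δ ≈ 0.622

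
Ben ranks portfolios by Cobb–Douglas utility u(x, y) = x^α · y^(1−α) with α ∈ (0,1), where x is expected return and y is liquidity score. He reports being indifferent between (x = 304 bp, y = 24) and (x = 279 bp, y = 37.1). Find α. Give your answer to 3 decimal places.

Set the two utilities equal: 304^α·24^(1−α) = 279^α·37.1^(1−α).
Taking logs: α·ln 304 + (1−α)·ln 24 = α·ln 279 + (1−α)·ln 37.1, i.e. α·0.085816 = (1−α)·0.435563.
So α/(1−α) = (0.435563)/(0.085816) = 5.075545, and α = 5.075545/6.075545 ≈ 0.835.

α ≈ 0.835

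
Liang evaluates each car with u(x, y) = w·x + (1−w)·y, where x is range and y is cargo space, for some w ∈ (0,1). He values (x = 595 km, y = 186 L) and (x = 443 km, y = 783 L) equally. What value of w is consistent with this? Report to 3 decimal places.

Equating utilities: w·595 + (1−w)·186 = w·443 + (1−w)·783.
Rearranging, 152·w − 597·(1−w) = 0.
Hence w = 597/(152+597) = 597/749 = 0.797.

w = 0.797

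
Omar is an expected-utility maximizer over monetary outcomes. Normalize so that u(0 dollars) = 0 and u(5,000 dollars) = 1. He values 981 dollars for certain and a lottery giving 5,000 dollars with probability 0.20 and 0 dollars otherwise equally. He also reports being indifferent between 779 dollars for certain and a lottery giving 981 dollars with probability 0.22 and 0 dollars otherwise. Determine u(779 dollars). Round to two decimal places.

The first gamble pins u(981 dollars): it must equal 0.20·1 + 0.80·0 = 0.20.
Then u(779 dollars) = 0.22·u(981 dollars) + 0.78·u(0 dollars) = 0.22·0.20 + 0.78·0.00 = 0.0440.

0.04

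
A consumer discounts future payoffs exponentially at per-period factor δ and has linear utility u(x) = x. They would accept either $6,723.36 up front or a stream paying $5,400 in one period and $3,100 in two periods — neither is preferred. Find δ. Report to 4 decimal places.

δ ≈ 0.8400

Present value of the stream is 5400·δ + 3100·δ². Indifference gives 5400δ + 3100δ² = 6723.36.
Rearranged: 3100δ² + 5400δ − 6723.36 = 0.
δ = (−5400 + √(5400² + 4·3100·6723.36)) / (2·3100) = (−5400 + √112529664.00) / 6200 ≈ 0.8400.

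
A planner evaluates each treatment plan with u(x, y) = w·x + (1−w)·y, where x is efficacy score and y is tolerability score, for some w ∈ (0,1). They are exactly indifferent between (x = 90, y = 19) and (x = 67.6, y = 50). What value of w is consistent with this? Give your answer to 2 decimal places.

w = 0.58

u(90,19) = u(67.6,50) means w·90 + (1−w)·19 = w·67.6 + (1−w)·50.
Collecting terms: w·22.4 = (1−w)·31.
Hence w = 31/(22.4+31) = 31/53.4 = 0.58.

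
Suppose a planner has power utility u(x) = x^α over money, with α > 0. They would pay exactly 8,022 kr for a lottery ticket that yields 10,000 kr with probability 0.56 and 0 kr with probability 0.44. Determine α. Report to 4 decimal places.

Since u(0) = 0, the lottery's EU is 0.56·10000^α.
Setting u(8022) equal to that: 8022^α = 0.56·10000^α ⇒ (8022/10000)^α = 0.56.
Take logs: α = ln 0.56 / ln(8022/10000) ≈ 2.630787.

α ≈ 2.6308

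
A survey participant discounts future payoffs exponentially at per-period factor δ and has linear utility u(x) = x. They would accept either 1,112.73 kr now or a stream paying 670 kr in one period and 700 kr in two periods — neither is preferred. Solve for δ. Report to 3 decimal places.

δ ≈ 0.870

The stream is worth 670δ + 700δ² today, so 670δ + 700δ² = 1112.73.
So 700δ² + 670δ − 1112.73 = 0.
δ = (−670 + √(670² + 4·700·1112.73)) / (2·700) = (−670 + √3564544.00) / 1400 ≈ 0.870.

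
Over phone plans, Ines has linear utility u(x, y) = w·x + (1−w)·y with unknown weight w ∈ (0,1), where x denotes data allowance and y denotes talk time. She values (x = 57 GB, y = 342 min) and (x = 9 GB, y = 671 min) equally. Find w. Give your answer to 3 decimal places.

w = 0.873

u(57,342) = u(9,671) means w·57 + (1−w)·342 = w·9 + (1−w)·671.
w·(57−9) = (1−w)·(671−342), i.e. w·48 = (1−w)·329.
The marginal rate of substitution is 329/48, so w = 329/(48+329) = 0.873.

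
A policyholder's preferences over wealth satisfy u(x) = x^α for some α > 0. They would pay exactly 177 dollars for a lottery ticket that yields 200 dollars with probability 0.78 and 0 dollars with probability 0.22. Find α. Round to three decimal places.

α ≈ 2.034

EU(lottery) = 0.78·200^α + 0.22·0 = 0.78·200^α.
Equating: 177^α = 0.78·200^α, i.e. 0.8850^α = 0.78.
α = ln(0.78) / ln(177/200) = -0.248461/-0.122168 ≈ 2.034.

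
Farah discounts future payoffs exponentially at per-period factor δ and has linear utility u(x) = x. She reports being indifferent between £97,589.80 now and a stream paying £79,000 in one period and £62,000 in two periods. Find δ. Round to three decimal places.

Present value of the stream is 79000·δ + 62000·δ². Indifference gives 79000δ + 62000δ² = 97589.80.
So 62000δ² + 79000δ − 97589.80 = 0.
δ = (−79000 + √(79000² + 4·62000·97589.80)) / (2·62000) = (−79000 + √30443270400.00) / 124000 ≈ 0.770.

δ ≈ 0.770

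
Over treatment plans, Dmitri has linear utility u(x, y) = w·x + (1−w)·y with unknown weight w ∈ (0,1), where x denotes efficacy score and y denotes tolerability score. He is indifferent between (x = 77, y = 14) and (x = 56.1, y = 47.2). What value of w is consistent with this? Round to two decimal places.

w = 0.61

Equating utilities: w·77 + (1−w)·14 = w·56.1 + (1−w)·47.2.
Rearranging, 20.9·w − 33.2·(1−w) = 0.
So w/(1−w) = 33.2/20.9 = 1.5885, giving w = 33.2/(20.9+33.2) = 0.61.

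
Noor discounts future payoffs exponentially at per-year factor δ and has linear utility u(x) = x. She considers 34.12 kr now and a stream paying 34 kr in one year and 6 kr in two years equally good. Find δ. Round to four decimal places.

Present value of the stream is 34·δ + 6·δ². Indifference gives 34δ + 6δ² = 34.12.
That is, 6δ² + 34δ − 34.12 = 0, a quadratic in δ.
δ = (−34 + √(34² + 4·6·34.12)) / (2·6) = (−34 + √1974.88) / 12 ≈ 0.8700.

δ ≈ 0.8700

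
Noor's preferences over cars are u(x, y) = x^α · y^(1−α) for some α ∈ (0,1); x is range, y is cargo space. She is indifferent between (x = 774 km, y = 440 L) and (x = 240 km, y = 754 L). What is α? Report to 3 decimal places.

α ≈ 0.315

Indifference: 774^α · 440^(1−α) = 240^α · 754^(1−α).
Rearrange to (774/240)^α = (754/440)^(1−α) and take logs: α·1.170933 = (1−α)·0.538618.
Thus α·(1.709551) = 0.538618, so α = 0.538618/1.709551 ≈ 0.315.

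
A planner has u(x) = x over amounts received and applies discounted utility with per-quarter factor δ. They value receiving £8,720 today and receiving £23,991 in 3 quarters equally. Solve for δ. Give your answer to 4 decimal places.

δ ≈ 0.7137

Equating discounted utilities: u(8720) = δ^3·u(23991) ⇒ δ^3 = u(8720)/u(23991).
With u(x) = x: δ^3 = 8720/23991 = 0.36347.
Hence δ = (0.36347)^(1/3) = 0.713657.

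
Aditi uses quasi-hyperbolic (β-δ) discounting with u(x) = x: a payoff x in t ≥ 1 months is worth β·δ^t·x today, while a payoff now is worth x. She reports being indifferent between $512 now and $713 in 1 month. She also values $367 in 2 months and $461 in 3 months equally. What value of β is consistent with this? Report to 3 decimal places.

From the later pair, β·δ^2·367 = β·δ^3·461; dividing through, δ = 367/461 = 0.79610.
The first indifference: 512 = β·δ·713, so β = 512/(δ·713) = 512/(0.79610·713) ≈ 0.902.

β ≈ 0.902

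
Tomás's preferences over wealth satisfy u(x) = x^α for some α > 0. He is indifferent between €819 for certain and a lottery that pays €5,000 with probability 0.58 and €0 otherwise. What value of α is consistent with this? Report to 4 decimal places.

Since u(0) = 0, the lottery's EU is 0.58·5000^α.
Setting u(819) equal to that: 819^α = 0.58·5000^α ⇒ (819/5000)^α = 0.58.
Take logs: α = ln 0.58 / ln(819/5000) ≈ 0.301102.

α ≈ 0.3011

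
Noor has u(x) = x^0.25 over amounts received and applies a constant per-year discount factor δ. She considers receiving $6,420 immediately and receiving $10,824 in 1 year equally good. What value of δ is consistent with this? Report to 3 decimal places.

δ ≈ 0.878

The payoff in 1 year is discounted by δ, so u(6420) = δ·u(10824) and δ = u(6420)/u(10824).
With u(x) = x^0.25: δ = 6420^0.25/10824^0.25 = (6420/10824)^0.25 = 0.87758.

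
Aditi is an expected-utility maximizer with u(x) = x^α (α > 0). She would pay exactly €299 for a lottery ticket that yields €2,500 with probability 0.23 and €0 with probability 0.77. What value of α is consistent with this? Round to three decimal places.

Since u(0) = 0, the lottery's EU is 0.23·2500^α.
Indifference: 299^α = 0.23·2500^α, so (299/2500)^α = 0.23.
α = ln(0.23) / ln(299/2500) = -1.469676/-2.123602 ≈ 0.692.

α ≈ 0.692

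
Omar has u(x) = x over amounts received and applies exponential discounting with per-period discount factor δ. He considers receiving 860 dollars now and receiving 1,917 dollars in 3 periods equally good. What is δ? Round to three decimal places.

δ ≈ 0.766

Indifference means u(860) = δ^3 · u(1917), so δ^3 = u(860)/u(1917).
With u(x) = x: δ^3 = 860/1917 = 0.44862.
Taking the cube root: δ = 0.44862^(1/3) ≈ 0.766.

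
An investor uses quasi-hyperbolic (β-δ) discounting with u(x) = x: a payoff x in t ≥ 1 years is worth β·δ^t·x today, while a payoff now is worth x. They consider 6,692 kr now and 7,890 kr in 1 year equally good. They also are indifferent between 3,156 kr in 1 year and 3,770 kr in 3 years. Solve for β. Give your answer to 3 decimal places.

β ≈ 0.927

From the later pair, β·δ^1·3156 = β·δ^3·3770; dividing through, δ^2 = 3156/3770 = 0.83714, so δ = 0.91495.
The first indifference: 6692 = β·δ·7890, so β = 6692/(δ·7890) = 6692/(0.91495·7890) ≈ 0.927.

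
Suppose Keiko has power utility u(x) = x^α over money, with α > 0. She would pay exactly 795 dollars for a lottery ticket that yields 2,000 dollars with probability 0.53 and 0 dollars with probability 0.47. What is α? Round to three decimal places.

α ≈ 0.688

The lottery's expected utility is 0.53·u(2000) + 0.47·u(0) = 0.53·2000^α (since u(0) = 0 for α > 0).
Indifference: 795^α = 0.53·2000^α, so (795/2000)^α = 0.53.
Take logs: α = ln 0.53 / ln(795/2000) ≈ 0.68817.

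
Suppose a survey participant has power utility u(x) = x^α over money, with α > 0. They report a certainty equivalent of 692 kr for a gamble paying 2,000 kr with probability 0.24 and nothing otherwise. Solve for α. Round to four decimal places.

α ≈ 1.3447

Since u(0) = 0, the lottery's EU is 0.24·2000^α.
Indifference: 692^α = 0.24·2000^α, so (692/2000)^α = 0.24.
Taking logs: α·ln(692/2000) = ln(0.24), so α = -1.4271164 / -1.0613165 ≈ 1.3447.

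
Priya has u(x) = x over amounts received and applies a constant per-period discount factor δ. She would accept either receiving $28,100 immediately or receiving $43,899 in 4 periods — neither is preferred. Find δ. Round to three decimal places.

Indifference means u(28100) = δ^4 · u(43899), so δ^4 = u(28100)/u(43899).
With u(x) = x: δ^4 = 28100/43899 = 0.64011.
Hence δ = (0.64011)^(1/4) = 0.89446.

δ ≈ 0.894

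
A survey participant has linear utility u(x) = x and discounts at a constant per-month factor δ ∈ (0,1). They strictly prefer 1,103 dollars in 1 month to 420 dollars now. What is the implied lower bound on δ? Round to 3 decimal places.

Under u(x) = x this choice says 420 < δ·1103.
Dividing through by 1103 gives δ > 0.38078.

δ > 0.381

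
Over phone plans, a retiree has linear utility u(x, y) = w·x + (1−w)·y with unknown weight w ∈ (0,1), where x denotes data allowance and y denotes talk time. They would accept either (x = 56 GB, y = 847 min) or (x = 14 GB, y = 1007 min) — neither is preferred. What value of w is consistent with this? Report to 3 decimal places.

Indifference: w·56 + (1−w)·847 = w·14 + (1−w)·1007.
w·(56−14) = (1−w)·(1007−847), i.e. w·42 = (1−w)·160.
The marginal rate of substitution is 160/42, so w = 160/(42+160) = 0.792.

w = 0.792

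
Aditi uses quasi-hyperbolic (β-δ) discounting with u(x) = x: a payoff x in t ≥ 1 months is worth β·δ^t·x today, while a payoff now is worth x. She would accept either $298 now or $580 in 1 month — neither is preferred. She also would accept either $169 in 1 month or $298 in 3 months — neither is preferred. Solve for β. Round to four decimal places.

β ≈ 0.6823

From the later pair, β·δ^1·169 = β·δ^3·298; dividing through, δ^2 = 169/298 = 0.56711, so δ = 0.75307.
Now use the now-vs-future pair: 298 = β·δ·580 gives β = 298/(0.75307·580) ≈ 0.6823.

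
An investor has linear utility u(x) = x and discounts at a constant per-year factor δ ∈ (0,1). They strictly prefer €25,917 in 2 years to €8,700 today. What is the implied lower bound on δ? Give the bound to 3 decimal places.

δ > 0.579

The preference means 8700 < δ^2·25917.
Hence δ^2 > 8700/25917 = 0.33569, and x ↦ x^(1/2) is increasing on (0,∞).
δ > 0.33569^(1/2) = 0.579.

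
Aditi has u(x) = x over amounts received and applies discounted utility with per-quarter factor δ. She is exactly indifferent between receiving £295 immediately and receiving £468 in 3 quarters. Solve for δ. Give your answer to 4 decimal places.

Indifference means u(295) = δ^3 · u(468), so δ^3 = u(295)/u(468).
With u(x) = x: δ^3 = 295/468 = 0.63034.
Hence δ = (0.63034)^(1/3) = 0.857417.

δ ≈ 0.8574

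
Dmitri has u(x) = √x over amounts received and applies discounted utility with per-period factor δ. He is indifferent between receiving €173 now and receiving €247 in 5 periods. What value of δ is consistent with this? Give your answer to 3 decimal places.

The payoff in 5 periods is discounted by δ^5, so u(173) = δ^5·u(247) and δ^5 = u(173)/u(247).
Since u(x) = √x, δ^5 = √(173/247) = 0.83690.
Hence δ = (0.83690)^(1/5) = 0.96502.

δ ≈ 0.965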